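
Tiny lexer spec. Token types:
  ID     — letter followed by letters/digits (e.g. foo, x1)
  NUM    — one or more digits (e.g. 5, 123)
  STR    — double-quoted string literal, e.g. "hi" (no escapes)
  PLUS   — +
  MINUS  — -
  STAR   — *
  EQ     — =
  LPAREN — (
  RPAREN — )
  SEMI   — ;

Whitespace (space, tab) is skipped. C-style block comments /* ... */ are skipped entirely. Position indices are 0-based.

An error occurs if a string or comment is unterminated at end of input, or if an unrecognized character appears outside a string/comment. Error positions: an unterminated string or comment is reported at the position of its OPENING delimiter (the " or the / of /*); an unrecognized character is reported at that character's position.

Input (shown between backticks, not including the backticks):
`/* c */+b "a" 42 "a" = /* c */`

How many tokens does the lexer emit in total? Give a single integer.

Answer: 6

Derivation:
pos=0: enter COMMENT mode (saw '/*')
exit COMMENT mode (now at pos=7)
pos=7: emit PLUS '+'
pos=8: emit ID 'b' (now at pos=9)
pos=10: enter STRING mode
pos=10: emit STR "a" (now at pos=13)
pos=14: emit NUM '42' (now at pos=16)
pos=17: enter STRING mode
pos=17: emit STR "a" (now at pos=20)
pos=21: emit EQ '='
pos=23: enter COMMENT mode (saw '/*')
exit COMMENT mode (now at pos=30)
DONE. 6 tokens: [PLUS, ID, STR, NUM, STR, EQ]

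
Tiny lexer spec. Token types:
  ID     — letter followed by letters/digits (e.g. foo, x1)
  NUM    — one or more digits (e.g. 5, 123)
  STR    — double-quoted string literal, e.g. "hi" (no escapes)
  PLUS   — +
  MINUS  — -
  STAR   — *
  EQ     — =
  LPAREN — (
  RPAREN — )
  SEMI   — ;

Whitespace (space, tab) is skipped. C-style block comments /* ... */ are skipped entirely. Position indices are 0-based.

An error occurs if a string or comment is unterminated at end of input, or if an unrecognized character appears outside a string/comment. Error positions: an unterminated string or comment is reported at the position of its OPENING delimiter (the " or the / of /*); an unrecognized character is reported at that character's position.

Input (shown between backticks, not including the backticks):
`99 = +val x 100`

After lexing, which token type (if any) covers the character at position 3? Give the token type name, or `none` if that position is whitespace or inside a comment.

pos=0: emit NUM '99' (now at pos=2)
pos=3: emit EQ '='
pos=5: emit PLUS '+'
pos=6: emit ID 'val' (now at pos=9)
pos=10: emit ID 'x' (now at pos=11)
pos=12: emit NUM '100' (now at pos=15)
DONE. 6 tokens: [NUM, EQ, PLUS, ID, ID, NUM]
Position 3: char is '=' -> EQ

Answer: EQ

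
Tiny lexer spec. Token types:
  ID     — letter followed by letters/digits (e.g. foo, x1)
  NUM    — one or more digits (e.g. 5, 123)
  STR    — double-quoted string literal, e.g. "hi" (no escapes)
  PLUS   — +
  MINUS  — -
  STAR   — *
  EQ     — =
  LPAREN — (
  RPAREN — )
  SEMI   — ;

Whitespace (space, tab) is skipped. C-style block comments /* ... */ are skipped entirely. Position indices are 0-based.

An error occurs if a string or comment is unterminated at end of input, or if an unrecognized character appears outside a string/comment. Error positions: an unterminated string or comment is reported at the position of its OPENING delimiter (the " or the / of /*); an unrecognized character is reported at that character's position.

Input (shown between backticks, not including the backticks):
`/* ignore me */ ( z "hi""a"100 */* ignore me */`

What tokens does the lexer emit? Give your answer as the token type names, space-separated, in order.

Answer: LPAREN ID STR STR NUM STAR

Derivation:
pos=0: enter COMMENT mode (saw '/*')
exit COMMENT mode (now at pos=15)
pos=16: emit LPAREN '('
pos=18: emit ID 'z' (now at pos=19)
pos=20: enter STRING mode
pos=20: emit STR "hi" (now at pos=24)
pos=24: enter STRING mode
pos=24: emit STR "a" (now at pos=27)
pos=27: emit NUM '100' (now at pos=30)
pos=31: emit STAR '*'
pos=32: enter COMMENT mode (saw '/*')
exit COMMENT mode (now at pos=47)
DONE. 6 tokens: [LPAREN, ID, STR, STR, NUM, STAR]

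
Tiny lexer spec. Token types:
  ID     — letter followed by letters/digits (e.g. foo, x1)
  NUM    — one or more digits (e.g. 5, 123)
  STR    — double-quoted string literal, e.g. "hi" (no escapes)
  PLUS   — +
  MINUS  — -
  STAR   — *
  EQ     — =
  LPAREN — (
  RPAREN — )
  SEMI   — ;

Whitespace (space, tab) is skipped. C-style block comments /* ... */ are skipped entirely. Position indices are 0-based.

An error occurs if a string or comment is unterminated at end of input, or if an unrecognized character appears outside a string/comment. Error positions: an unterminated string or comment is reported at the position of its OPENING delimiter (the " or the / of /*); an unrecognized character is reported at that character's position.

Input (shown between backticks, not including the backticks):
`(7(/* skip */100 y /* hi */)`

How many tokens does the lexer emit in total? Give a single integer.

pos=0: emit LPAREN '('
pos=1: emit NUM '7' (now at pos=2)
pos=2: emit LPAREN '('
pos=3: enter COMMENT mode (saw '/*')
exit COMMENT mode (now at pos=13)
pos=13: emit NUM '100' (now at pos=16)
pos=17: emit ID 'y' (now at pos=18)
pos=19: enter COMMENT mode (saw '/*')
exit COMMENT mode (now at pos=27)
pos=27: emit RPAREN ')'
DONE. 6 tokens: [LPAREN, NUM, LPAREN, NUM, ID, RPAREN]

Answer: 6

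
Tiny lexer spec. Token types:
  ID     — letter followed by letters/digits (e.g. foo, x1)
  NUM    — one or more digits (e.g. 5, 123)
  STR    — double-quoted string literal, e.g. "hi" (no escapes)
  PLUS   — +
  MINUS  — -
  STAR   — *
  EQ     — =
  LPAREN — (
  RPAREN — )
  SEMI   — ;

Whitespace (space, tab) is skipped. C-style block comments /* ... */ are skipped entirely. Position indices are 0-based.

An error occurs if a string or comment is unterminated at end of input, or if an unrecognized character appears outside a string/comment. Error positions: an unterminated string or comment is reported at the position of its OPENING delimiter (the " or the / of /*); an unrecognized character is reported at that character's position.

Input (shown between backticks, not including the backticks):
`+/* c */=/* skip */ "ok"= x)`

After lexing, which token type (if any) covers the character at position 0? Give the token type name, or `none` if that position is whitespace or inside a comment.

pos=0: emit PLUS '+'
pos=1: enter COMMENT mode (saw '/*')
exit COMMENT mode (now at pos=8)
pos=8: emit EQ '='
pos=9: enter COMMENT mode (saw '/*')
exit COMMENT mode (now at pos=19)
pos=20: enter STRING mode
pos=20: emit STR "ok" (now at pos=24)
pos=24: emit EQ '='
pos=26: emit ID 'x' (now at pos=27)
pos=27: emit RPAREN ')'
DONE. 6 tokens: [PLUS, EQ, STR, EQ, ID, RPAREN]
Position 0: char is '+' -> PLUS

Answer: PLUS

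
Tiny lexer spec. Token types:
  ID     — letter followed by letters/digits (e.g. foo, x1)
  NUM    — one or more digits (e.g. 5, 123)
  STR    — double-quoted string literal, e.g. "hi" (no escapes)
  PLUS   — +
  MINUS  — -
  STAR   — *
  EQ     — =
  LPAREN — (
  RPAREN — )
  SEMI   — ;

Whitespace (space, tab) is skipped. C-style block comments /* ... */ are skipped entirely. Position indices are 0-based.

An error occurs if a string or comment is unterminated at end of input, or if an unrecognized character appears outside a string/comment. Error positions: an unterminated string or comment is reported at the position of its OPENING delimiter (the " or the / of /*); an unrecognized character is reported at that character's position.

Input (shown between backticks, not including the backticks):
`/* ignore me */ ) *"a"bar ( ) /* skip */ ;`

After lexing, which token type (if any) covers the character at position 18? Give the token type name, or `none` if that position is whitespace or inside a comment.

pos=0: enter COMMENT mode (saw '/*')
exit COMMENT mode (now at pos=15)
pos=16: emit RPAREN ')'
pos=18: emit STAR '*'
pos=19: enter STRING mode
pos=19: emit STR "a" (now at pos=22)
pos=22: emit ID 'bar' (now at pos=25)
pos=26: emit LPAREN '('
pos=28: emit RPAREN ')'
pos=30: enter COMMENT mode (saw '/*')
exit COMMENT mode (now at pos=40)
pos=41: emit SEMI ';'
DONE. 7 tokens: [RPAREN, STAR, STR, ID, LPAREN, RPAREN, SEMI]
Position 18: char is '*' -> STAR

Answer: STAR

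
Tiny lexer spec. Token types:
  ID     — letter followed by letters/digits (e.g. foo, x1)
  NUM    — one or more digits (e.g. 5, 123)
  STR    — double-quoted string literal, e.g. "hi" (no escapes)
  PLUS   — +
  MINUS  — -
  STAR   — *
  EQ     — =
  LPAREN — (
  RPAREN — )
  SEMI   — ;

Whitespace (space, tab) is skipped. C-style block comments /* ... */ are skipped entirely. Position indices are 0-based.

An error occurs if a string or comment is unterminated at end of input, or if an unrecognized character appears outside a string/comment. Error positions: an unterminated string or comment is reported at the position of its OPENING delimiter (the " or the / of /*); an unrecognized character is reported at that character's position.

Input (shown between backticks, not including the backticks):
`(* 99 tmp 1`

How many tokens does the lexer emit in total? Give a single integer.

Answer: 5

Derivation:
pos=0: emit LPAREN '('
pos=1: emit STAR '*'
pos=3: emit NUM '99' (now at pos=5)
pos=6: emit ID 'tmp' (now at pos=9)
pos=10: emit NUM '1' (now at pos=11)
DONE. 5 tokens: [LPAREN, STAR, NUM, ID, NUM]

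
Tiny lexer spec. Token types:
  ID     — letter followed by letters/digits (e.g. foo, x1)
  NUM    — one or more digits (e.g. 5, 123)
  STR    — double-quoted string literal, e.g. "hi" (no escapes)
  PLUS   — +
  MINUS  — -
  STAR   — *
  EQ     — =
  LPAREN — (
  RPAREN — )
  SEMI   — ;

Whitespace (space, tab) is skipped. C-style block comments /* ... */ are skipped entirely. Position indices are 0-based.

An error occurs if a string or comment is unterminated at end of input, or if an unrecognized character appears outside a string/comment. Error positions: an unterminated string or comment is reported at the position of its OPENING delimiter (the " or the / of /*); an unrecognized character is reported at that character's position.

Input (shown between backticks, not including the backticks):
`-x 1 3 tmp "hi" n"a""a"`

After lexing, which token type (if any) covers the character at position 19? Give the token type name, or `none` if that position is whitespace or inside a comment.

Answer: STR

Derivation:
pos=0: emit MINUS '-'
pos=1: emit ID 'x' (now at pos=2)
pos=3: emit NUM '1' (now at pos=4)
pos=5: emit NUM '3' (now at pos=6)
pos=7: emit ID 'tmp' (now at pos=10)
pos=11: enter STRING mode
pos=11: emit STR "hi" (now at pos=15)
pos=16: emit ID 'n' (now at pos=17)
pos=17: enter STRING mode
pos=17: emit STR "a" (now at pos=20)
pos=20: enter STRING mode
pos=20: emit STR "a" (now at pos=23)
DONE. 9 tokens: [MINUS, ID, NUM, NUM, ID, STR, ID, STR, STR]
Position 19: char is '"' -> STR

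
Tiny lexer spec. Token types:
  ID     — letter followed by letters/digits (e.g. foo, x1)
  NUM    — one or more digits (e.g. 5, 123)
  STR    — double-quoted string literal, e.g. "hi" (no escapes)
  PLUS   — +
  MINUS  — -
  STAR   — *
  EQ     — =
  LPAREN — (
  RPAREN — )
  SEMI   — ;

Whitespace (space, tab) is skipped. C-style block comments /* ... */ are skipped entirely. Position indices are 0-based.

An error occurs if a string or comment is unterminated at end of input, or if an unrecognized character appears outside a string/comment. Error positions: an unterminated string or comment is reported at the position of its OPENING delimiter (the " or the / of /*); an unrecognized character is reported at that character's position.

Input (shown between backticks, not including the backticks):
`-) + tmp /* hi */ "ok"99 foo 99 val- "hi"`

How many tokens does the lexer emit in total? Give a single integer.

Answer: 11

Derivation:
pos=0: emit MINUS '-'
pos=1: emit RPAREN ')'
pos=3: emit PLUS '+'
pos=5: emit ID 'tmp' (now at pos=8)
pos=9: enter COMMENT mode (saw '/*')
exit COMMENT mode (now at pos=17)
pos=18: enter STRING mode
pos=18: emit STR "ok" (now at pos=22)
pos=22: emit NUM '99' (now at pos=24)
pos=25: emit ID 'foo' (now at pos=28)
pos=29: emit NUM '99' (now at pos=31)
pos=32: emit ID 'val' (now at pos=35)
pos=35: emit MINUS '-'
pos=37: enter STRING mode
pos=37: emit STR "hi" (now at pos=41)
DONE. 11 tokens: [MINUS, RPAREN, PLUS, ID, STR, NUM, ID, NUM, ID, MINUS, STR]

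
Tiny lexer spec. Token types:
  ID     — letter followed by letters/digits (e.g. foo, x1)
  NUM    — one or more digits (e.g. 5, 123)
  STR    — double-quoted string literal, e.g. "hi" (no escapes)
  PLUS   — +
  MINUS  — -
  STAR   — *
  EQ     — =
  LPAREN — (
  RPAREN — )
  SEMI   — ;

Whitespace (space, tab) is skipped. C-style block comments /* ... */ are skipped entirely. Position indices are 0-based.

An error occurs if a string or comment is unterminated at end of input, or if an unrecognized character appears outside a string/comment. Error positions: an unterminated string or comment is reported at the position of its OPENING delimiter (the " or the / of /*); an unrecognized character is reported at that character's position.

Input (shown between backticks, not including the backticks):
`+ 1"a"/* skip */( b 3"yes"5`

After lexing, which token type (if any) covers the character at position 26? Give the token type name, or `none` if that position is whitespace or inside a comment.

pos=0: emit PLUS '+'
pos=2: emit NUM '1' (now at pos=3)
pos=3: enter STRING mode
pos=3: emit STR "a" (now at pos=6)
pos=6: enter COMMENT mode (saw '/*')
exit COMMENT mode (now at pos=16)
pos=16: emit LPAREN '('
pos=18: emit ID 'b' (now at pos=19)
pos=20: emit NUM '3' (now at pos=21)
pos=21: enter STRING mode
pos=21: emit STR "yes" (now at pos=26)
pos=26: emit NUM '5' (now at pos=27)
DONE. 8 tokens: [PLUS, NUM, STR, LPAREN, ID, NUM, STR, NUM]
Position 26: char is '5' -> NUM

Answer: NUM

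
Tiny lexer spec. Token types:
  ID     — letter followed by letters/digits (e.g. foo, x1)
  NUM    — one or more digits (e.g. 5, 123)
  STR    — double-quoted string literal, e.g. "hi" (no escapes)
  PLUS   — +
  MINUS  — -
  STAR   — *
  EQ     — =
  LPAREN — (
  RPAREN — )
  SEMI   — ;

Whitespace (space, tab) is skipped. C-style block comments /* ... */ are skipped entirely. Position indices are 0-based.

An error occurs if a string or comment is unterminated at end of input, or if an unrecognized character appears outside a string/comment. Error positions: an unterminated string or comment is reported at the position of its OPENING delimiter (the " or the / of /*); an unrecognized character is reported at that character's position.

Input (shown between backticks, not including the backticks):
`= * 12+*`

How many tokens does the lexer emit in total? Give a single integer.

Answer: 5

Derivation:
pos=0: emit EQ '='
pos=2: emit STAR '*'
pos=4: emit NUM '12' (now at pos=6)
pos=6: emit PLUS '+'
pos=7: emit STAR '*'
DONE. 5 tokens: [EQ, STAR, NUM, PLUS, STAR]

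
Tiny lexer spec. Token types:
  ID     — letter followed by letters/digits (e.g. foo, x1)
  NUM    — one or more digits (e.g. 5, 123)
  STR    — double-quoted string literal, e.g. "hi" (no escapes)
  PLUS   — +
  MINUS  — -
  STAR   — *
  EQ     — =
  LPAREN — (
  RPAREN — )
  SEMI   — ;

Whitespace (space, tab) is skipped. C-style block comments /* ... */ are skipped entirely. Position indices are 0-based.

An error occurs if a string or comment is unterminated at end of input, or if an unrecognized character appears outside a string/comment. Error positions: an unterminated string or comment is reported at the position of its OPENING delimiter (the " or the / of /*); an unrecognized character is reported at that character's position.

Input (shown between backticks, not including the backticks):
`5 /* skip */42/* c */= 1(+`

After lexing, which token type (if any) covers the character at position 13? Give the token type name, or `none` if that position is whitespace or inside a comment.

pos=0: emit NUM '5' (now at pos=1)
pos=2: enter COMMENT mode (saw '/*')
exit COMMENT mode (now at pos=12)
pos=12: emit NUM '42' (now at pos=14)
pos=14: enter COMMENT mode (saw '/*')
exit COMMENT mode (now at pos=21)
pos=21: emit EQ '='
pos=23: emit NUM '1' (now at pos=24)
pos=24: emit LPAREN '('
pos=25: emit PLUS '+'
DONE. 6 tokens: [NUM, NUM, EQ, NUM, LPAREN, PLUS]
Position 13: char is '2' -> NUM

Answer: NUM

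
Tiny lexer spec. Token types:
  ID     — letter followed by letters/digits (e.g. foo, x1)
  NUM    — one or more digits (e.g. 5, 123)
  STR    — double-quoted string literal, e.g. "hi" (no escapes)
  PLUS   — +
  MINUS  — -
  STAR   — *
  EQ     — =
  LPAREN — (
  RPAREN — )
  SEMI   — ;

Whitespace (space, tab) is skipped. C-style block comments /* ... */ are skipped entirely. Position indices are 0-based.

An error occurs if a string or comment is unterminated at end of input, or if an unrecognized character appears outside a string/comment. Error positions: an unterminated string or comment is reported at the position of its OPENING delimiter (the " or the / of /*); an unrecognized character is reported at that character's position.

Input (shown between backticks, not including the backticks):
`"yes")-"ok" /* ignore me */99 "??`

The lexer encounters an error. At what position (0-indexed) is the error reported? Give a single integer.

Answer: 30

Derivation:
pos=0: enter STRING mode
pos=0: emit STR "yes" (now at pos=5)
pos=5: emit RPAREN ')'
pos=6: emit MINUS '-'
pos=7: enter STRING mode
pos=7: emit STR "ok" (now at pos=11)
pos=12: enter COMMENT mode (saw '/*')
exit COMMENT mode (now at pos=27)
pos=27: emit NUM '99' (now at pos=29)
pos=30: enter STRING mode
pos=30: ERROR — unterminated string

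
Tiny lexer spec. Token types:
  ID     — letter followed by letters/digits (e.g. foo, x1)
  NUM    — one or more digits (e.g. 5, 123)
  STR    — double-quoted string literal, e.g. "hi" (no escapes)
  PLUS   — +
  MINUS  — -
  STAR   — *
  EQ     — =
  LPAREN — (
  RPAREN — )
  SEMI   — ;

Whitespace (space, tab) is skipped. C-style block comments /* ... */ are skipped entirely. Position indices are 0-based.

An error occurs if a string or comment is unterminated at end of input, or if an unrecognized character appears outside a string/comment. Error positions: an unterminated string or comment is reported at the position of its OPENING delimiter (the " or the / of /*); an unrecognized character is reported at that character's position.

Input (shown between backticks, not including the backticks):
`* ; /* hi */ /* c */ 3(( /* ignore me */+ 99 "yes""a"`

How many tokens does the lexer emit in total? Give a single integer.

pos=0: emit STAR '*'
pos=2: emit SEMI ';'
pos=4: enter COMMENT mode (saw '/*')
exit COMMENT mode (now at pos=12)
pos=13: enter COMMENT mode (saw '/*')
exit COMMENT mode (now at pos=20)
pos=21: emit NUM '3' (now at pos=22)
pos=22: emit LPAREN '('
pos=23: emit LPAREN '('
pos=25: enter COMMENT mode (saw '/*')
exit COMMENT mode (now at pos=40)
pos=40: emit PLUS '+'
pos=42: emit NUM '99' (now at pos=44)
pos=45: enter STRING mode
pos=45: emit STR "yes" (now at pos=50)
pos=50: enter STRING mode
pos=50: emit STR "a" (now at pos=53)
DONE. 9 tokens: [STAR, SEMI, NUM, LPAREN, LPAREN, PLUS, NUM, STR, STR]

Answer: 9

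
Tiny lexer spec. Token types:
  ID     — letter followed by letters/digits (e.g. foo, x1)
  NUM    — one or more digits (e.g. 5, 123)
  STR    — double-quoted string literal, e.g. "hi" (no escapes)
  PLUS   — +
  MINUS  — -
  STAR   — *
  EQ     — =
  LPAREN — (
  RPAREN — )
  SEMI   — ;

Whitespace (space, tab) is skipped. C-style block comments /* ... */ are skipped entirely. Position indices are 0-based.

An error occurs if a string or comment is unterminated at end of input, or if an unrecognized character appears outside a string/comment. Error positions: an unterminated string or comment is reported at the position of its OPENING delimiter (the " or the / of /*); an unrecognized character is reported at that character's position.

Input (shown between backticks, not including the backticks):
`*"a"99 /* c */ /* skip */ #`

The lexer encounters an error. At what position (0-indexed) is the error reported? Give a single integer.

Answer: 26

Derivation:
pos=0: emit STAR '*'
pos=1: enter STRING mode
pos=1: emit STR "a" (now at pos=4)
pos=4: emit NUM '99' (now at pos=6)
pos=7: enter COMMENT mode (saw '/*')
exit COMMENT mode (now at pos=14)
pos=15: enter COMMENT mode (saw '/*')
exit COMMENT mode (now at pos=25)
pos=26: ERROR — unrecognized char '#'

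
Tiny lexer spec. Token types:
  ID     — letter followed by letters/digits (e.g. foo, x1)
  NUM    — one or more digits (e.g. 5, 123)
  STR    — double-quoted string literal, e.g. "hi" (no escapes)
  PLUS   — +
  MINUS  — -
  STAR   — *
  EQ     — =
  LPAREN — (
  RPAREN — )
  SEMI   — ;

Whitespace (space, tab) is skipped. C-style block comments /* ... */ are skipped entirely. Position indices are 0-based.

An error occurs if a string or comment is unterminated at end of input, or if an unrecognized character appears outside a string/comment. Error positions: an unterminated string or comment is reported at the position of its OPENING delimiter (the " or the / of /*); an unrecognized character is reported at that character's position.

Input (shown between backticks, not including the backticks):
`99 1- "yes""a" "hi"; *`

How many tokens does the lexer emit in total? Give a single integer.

Answer: 8

Derivation:
pos=0: emit NUM '99' (now at pos=2)
pos=3: emit NUM '1' (now at pos=4)
pos=4: emit MINUS '-'
pos=6: enter STRING mode
pos=6: emit STR "yes" (now at pos=11)
pos=11: enter STRING mode
pos=11: emit STR "a" (now at pos=14)
pos=15: enter STRING mode
pos=15: emit STR "hi" (now at pos=19)
pos=19: emit SEMI ';'
pos=21: emit STAR '*'
DONE. 8 tokens: [NUM, NUM, MINUS, STR, STR, STR, SEMI, STAR]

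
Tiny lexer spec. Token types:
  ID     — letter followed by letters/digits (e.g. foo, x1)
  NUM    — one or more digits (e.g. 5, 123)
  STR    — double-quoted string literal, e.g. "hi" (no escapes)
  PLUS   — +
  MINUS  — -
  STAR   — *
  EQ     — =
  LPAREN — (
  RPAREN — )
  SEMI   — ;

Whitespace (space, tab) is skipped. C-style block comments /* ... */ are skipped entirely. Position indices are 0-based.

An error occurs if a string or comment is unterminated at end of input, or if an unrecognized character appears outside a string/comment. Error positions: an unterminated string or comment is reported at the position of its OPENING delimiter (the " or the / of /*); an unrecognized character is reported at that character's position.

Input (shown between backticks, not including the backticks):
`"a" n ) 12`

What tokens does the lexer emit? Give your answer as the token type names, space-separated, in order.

Answer: STR ID RPAREN NUM

Derivation:
pos=0: enter STRING mode
pos=0: emit STR "a" (now at pos=3)
pos=4: emit ID 'n' (now at pos=5)
pos=6: emit RPAREN ')'
pos=8: emit NUM '12' (now at pos=10)
DONE. 4 tokens: [STR, ID, RPAREN, NUM]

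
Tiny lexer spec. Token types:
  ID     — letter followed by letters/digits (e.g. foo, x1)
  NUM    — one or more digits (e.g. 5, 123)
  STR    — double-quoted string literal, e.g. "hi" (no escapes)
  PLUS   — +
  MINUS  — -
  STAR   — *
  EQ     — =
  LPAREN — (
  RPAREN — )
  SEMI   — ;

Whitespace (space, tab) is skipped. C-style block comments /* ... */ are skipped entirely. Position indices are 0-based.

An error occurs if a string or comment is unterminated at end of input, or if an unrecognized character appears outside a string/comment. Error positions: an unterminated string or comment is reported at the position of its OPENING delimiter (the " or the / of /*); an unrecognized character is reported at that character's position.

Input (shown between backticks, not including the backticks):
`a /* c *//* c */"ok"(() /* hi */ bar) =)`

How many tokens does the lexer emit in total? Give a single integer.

pos=0: emit ID 'a' (now at pos=1)
pos=2: enter COMMENT mode (saw '/*')
exit COMMENT mode (now at pos=9)
pos=9: enter COMMENT mode (saw '/*')
exit COMMENT mode (now at pos=16)
pos=16: enter STRING mode
pos=16: emit STR "ok" (now at pos=20)
pos=20: emit LPAREN '('
pos=21: emit LPAREN '('
pos=22: emit RPAREN ')'
pos=24: enter COMMENT mode (saw '/*')
exit COMMENT mode (now at pos=32)
pos=33: emit ID 'bar' (now at pos=36)
pos=36: emit RPAREN ')'
pos=38: emit EQ '='
pos=39: emit RPAREN ')'
DONE. 9 tokens: [ID, STR, LPAREN, LPAREN, RPAREN, ID, RPAREN, EQ, RPAREN]

Answer: 9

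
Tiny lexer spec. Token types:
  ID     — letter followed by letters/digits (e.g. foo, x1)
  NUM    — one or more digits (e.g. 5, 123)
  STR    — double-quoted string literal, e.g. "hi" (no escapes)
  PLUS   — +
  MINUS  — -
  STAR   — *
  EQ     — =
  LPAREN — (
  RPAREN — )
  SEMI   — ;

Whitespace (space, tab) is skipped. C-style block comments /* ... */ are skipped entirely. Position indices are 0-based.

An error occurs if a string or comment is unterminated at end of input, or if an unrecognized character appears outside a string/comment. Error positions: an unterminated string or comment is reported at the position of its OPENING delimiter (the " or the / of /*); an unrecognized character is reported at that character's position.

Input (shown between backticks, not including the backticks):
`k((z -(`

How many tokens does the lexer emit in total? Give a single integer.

pos=0: emit ID 'k' (now at pos=1)
pos=1: emit LPAREN '('
pos=2: emit LPAREN '('
pos=3: emit ID 'z' (now at pos=4)
pos=5: emit MINUS '-'
pos=6: emit LPAREN '('
DONE. 6 tokens: [ID, LPAREN, LPAREN, ID, MINUS, LPAREN]

Answer: 6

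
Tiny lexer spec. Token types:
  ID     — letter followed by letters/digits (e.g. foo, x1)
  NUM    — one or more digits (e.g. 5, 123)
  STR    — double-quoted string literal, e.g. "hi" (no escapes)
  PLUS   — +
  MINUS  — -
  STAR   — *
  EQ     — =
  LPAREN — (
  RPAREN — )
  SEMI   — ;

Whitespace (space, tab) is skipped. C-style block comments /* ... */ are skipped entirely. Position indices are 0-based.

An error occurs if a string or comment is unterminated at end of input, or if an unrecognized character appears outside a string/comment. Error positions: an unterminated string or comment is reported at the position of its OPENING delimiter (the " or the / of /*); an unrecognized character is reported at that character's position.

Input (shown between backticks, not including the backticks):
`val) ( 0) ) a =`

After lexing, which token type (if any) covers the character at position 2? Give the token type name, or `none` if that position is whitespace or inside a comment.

Answer: ID

Derivation:
pos=0: emit ID 'val' (now at pos=3)
pos=3: emit RPAREN ')'
pos=5: emit LPAREN '('
pos=7: emit NUM '0' (now at pos=8)
pos=8: emit RPAREN ')'
pos=10: emit RPAREN ')'
pos=12: emit ID 'a' (now at pos=13)
pos=14: emit EQ '='
DONE. 8 tokens: [ID, RPAREN, LPAREN, NUM, RPAREN, RPAREN, ID, EQ]
Position 2: char is 'l' -> ID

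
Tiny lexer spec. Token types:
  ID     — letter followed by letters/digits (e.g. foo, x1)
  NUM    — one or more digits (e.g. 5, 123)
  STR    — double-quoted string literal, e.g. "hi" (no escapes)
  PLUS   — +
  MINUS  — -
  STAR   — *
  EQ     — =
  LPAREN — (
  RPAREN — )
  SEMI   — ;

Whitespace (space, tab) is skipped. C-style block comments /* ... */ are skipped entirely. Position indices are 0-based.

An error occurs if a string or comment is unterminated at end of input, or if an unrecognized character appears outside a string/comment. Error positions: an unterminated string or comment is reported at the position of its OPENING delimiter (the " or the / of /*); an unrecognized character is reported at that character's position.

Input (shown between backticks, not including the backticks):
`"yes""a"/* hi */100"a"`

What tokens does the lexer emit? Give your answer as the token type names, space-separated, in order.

Answer: STR STR NUM STR

Derivation:
pos=0: enter STRING mode
pos=0: emit STR "yes" (now at pos=5)
pos=5: enter STRING mode
pos=5: emit STR "a" (now at pos=8)
pos=8: enter COMMENT mode (saw '/*')
exit COMMENT mode (now at pos=16)
pos=16: emit NUM '100' (now at pos=19)
pos=19: enter STRING mode
pos=19: emit STR "a" (now at pos=22)
DONE. 4 tokens: [STR, STR, NUM, STR]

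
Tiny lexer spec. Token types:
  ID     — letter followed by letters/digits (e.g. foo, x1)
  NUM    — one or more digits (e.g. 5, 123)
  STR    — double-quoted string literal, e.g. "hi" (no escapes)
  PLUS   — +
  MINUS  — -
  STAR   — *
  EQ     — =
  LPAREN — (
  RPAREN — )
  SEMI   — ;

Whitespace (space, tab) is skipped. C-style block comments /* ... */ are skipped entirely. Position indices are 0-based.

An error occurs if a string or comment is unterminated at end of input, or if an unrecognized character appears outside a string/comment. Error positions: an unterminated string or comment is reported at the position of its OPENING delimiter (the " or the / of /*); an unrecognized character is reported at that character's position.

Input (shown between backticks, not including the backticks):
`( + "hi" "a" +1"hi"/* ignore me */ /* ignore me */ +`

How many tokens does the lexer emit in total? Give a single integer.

pos=0: emit LPAREN '('
pos=2: emit PLUS '+'
pos=4: enter STRING mode
pos=4: emit STR "hi" (now at pos=8)
pos=9: enter STRING mode
pos=9: emit STR "a" (now at pos=12)
pos=13: emit PLUS '+'
pos=14: emit NUM '1' (now at pos=15)
pos=15: enter STRING mode
pos=15: emit STR "hi" (now at pos=19)
pos=19: enter COMMENT mode (saw '/*')
exit COMMENT mode (now at pos=34)
pos=35: enter COMMENT mode (saw '/*')
exit COMMENT mode (now at pos=50)
pos=51: emit PLUS '+'
DONE. 8 tokens: [LPAREN, PLUS, STR, STR, PLUS, NUM, STR, PLUS]

Answer: 8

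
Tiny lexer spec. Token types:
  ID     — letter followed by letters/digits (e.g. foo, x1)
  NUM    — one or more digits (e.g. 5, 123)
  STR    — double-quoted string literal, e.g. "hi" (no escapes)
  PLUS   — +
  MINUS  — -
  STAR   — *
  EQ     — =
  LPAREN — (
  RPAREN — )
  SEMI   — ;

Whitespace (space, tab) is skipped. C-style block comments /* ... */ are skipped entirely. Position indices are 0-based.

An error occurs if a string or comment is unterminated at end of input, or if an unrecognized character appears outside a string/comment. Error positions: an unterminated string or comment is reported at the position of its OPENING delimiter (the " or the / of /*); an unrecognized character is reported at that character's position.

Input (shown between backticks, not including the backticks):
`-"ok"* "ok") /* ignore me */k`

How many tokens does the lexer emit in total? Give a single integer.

Answer: 6

Derivation:
pos=0: emit MINUS '-'
pos=1: enter STRING mode
pos=1: emit STR "ok" (now at pos=5)
pos=5: emit STAR '*'
pos=7: enter STRING mode
pos=7: emit STR "ok" (now at pos=11)
pos=11: emit RPAREN ')'
pos=13: enter COMMENT mode (saw '/*')
exit COMMENT mode (now at pos=28)
pos=28: emit ID 'k' (now at pos=29)
DONE. 6 tokens: [MINUS, STR, STAR, STR, RPAREN, ID]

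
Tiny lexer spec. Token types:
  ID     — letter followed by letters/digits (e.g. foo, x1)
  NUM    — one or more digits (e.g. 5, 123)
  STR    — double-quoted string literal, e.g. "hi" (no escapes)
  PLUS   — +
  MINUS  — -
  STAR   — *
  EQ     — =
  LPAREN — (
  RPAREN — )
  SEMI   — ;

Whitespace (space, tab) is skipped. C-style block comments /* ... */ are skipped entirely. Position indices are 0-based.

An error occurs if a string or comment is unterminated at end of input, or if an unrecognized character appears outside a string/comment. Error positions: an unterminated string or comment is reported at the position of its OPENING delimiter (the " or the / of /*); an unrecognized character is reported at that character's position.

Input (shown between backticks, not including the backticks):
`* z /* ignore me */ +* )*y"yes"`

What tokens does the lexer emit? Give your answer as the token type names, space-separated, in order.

pos=0: emit STAR '*'
pos=2: emit ID 'z' (now at pos=3)
pos=4: enter COMMENT mode (saw '/*')
exit COMMENT mode (now at pos=19)
pos=20: emit PLUS '+'
pos=21: emit STAR '*'
pos=23: emit RPAREN ')'
pos=24: emit STAR '*'
pos=25: emit ID 'y' (now at pos=26)
pos=26: enter STRING mode
pos=26: emit STR "yes" (now at pos=31)
DONE. 8 tokens: [STAR, ID, PLUS, STAR, RPAREN, STAR, ID, STR]

Answer: STAR ID PLUS STAR RPAREN STAR ID STR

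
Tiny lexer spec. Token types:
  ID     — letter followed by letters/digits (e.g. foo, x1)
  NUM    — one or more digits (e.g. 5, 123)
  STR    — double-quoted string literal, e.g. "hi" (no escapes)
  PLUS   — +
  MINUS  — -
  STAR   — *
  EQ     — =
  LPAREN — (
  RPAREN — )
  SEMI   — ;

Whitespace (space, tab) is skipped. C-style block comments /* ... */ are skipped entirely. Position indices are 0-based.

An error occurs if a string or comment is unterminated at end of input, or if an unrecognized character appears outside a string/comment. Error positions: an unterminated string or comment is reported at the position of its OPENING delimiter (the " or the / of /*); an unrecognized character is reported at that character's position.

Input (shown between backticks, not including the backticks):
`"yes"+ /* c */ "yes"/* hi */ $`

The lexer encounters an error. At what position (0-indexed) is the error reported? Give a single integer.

Answer: 29

Derivation:
pos=0: enter STRING mode
pos=0: emit STR "yes" (now at pos=5)
pos=5: emit PLUS '+'
pos=7: enter COMMENT mode (saw '/*')
exit COMMENT mode (now at pos=14)
pos=15: enter STRING mode
pos=15: emit STR "yes" (now at pos=20)
pos=20: enter COMMENT mode (saw '/*')
exit COMMENT mode (now at pos=28)
pos=29: ERROR — unrecognized char '$'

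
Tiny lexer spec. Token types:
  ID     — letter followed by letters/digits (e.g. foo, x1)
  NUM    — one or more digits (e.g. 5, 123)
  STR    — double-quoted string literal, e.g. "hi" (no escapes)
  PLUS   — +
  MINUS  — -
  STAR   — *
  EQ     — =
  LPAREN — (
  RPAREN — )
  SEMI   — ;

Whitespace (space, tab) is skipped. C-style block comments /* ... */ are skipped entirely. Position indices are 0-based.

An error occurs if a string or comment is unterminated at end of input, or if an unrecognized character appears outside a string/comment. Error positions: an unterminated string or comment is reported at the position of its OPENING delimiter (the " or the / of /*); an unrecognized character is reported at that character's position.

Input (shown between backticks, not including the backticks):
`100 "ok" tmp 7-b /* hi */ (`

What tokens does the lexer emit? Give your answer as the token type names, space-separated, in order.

pos=0: emit NUM '100' (now at pos=3)
pos=4: enter STRING mode
pos=4: emit STR "ok" (now at pos=8)
pos=9: emit ID 'tmp' (now at pos=12)
pos=13: emit NUM '7' (now at pos=14)
pos=14: emit MINUS '-'
pos=15: emit ID 'b' (now at pos=16)
pos=17: enter COMMENT mode (saw '/*')
exit COMMENT mode (now at pos=25)
pos=26: emit LPAREN '('
DONE. 7 tokens: [NUM, STR, ID, NUM, MINUS, ID, LPAREN]

Answer: NUM STR ID NUM MINUS ID LPAREN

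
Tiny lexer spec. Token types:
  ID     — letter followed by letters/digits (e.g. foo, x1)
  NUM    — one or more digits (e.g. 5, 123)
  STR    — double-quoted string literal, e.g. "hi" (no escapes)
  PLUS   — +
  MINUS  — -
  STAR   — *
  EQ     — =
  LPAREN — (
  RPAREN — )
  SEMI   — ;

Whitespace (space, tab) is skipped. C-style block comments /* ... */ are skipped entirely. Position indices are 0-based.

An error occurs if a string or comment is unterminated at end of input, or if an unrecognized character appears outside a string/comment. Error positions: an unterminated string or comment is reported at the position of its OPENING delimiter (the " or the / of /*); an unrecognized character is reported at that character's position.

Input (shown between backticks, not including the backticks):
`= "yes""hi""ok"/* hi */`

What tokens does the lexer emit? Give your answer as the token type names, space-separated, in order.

pos=0: emit EQ '='
pos=2: enter STRING mode
pos=2: emit STR "yes" (now at pos=7)
pos=7: enter STRING mode
pos=7: emit STR "hi" (now at pos=11)
pos=11: enter STRING mode
pos=11: emit STR "ok" (now at pos=15)
pos=15: enter COMMENT mode (saw '/*')
exit COMMENT mode (now at pos=23)
DONE. 4 tokens: [EQ, STR, STR, STR]

Answer: EQ STR STR STR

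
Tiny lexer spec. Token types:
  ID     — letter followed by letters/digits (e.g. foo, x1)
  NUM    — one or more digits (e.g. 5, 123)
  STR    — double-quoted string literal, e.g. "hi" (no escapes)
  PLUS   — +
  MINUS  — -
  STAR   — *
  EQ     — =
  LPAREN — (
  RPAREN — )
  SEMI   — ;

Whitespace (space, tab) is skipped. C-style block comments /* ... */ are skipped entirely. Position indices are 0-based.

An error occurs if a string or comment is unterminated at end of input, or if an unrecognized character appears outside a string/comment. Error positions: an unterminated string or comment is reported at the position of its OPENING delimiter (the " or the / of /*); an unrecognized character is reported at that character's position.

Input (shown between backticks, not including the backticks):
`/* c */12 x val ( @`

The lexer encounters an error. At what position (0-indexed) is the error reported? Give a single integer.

pos=0: enter COMMENT mode (saw '/*')
exit COMMENT mode (now at pos=7)
pos=7: emit NUM '12' (now at pos=9)
pos=10: emit ID 'x' (now at pos=11)
pos=12: emit ID 'val' (now at pos=15)
pos=16: emit LPAREN '('
pos=18: ERROR — unrecognized char '@'

Answer: 18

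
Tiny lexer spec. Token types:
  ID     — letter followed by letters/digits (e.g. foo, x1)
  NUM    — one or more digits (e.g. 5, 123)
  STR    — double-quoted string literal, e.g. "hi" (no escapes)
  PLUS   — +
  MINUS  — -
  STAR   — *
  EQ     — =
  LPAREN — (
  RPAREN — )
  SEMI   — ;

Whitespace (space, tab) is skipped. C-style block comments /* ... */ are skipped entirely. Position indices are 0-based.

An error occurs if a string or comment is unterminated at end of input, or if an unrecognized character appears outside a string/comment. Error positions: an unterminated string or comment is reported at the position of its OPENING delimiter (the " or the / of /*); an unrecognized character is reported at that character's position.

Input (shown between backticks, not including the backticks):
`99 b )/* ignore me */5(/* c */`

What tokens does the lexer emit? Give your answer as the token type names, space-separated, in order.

pos=0: emit NUM '99' (now at pos=2)
pos=3: emit ID 'b' (now at pos=4)
pos=5: emit RPAREN ')'
pos=6: enter COMMENT mode (saw '/*')
exit COMMENT mode (now at pos=21)
pos=21: emit NUM '5' (now at pos=22)
pos=22: emit LPAREN '('
pos=23: enter COMMENT mode (saw '/*')
exit COMMENT mode (now at pos=30)
DONE. 5 tokens: [NUM, ID, RPAREN, NUM, LPAREN]

Answer: NUM ID RPAREN NUM LPAREN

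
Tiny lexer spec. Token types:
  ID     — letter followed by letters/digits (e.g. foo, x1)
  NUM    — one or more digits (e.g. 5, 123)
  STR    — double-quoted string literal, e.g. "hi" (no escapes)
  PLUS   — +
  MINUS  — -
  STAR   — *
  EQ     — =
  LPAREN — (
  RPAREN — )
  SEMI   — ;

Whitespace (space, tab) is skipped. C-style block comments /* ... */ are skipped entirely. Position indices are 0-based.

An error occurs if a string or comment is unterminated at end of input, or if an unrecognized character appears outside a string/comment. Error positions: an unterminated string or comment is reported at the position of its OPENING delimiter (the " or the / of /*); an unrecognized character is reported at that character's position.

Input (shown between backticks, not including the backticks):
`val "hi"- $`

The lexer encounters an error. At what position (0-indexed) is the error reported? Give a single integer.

Answer: 10

Derivation:
pos=0: emit ID 'val' (now at pos=3)
pos=4: enter STRING mode
pos=4: emit STR "hi" (now at pos=8)
pos=8: emit MINUS '-'
pos=10: ERROR — unrecognized char '$'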